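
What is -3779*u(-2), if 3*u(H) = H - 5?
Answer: 26453/3 ≈ 8817.7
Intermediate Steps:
u(H) = -5/3 + H/3 (u(H) = (H - 5)/3 = (-5 + H)/3 = -5/3 + H/3)
-3779*u(-2) = -3779*(-5/3 + (⅓)*(-2)) = -3779*(-5/3 - ⅔) = -3779*(-7/3) = 26453/3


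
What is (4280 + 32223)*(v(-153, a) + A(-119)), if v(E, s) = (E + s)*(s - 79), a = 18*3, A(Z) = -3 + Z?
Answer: 85891559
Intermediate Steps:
a = 54
v(E, s) = (-79 + s)*(E + s) (v(E, s) = (E + s)*(-79 + s) = (-79 + s)*(E + s))
(4280 + 32223)*(v(-153, a) + A(-119)) = (4280 + 32223)*((54² - 79*(-153) - 79*54 - 153*54) + (-3 - 119)) = 36503*((2916 + 12087 - 4266 - 8262) - 122) = 36503*(2475 - 122) = 36503*2353 = 85891559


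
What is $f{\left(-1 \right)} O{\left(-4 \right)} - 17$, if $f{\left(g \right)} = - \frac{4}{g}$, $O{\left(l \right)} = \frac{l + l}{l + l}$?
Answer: $-13$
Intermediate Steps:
$O{\left(l \right)} = 1$ ($O{\left(l \right)} = \frac{2 l}{2 l} = 2 l \frac{1}{2 l} = 1$)
$f{\left(-1 \right)} O{\left(-4 \right)} - 17 = - \frac{4}{-1} \cdot 1 - 17 = \left(-4\right) \left(-1\right) 1 - 17 = 4 \cdot 1 - 17 = 4 - 17 = -13$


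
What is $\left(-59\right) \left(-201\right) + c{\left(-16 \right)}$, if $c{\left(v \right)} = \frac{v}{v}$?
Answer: $11860$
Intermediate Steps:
$c{\left(v \right)} = 1$
$\left(-59\right) \left(-201\right) + c{\left(-16 \right)} = \left(-59\right) \left(-201\right) + 1 = 11859 + 1 = 11860$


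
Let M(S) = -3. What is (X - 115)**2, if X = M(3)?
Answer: 13924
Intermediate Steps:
X = -3
(X - 115)**2 = (-3 - 115)**2 = (-118)**2 = 13924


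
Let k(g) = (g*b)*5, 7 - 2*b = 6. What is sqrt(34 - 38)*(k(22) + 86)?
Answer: 282*I ≈ 282.0*I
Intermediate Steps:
b = 1/2 (b = 7/2 - 1/2*6 = 7/2 - 3 = 1/2 ≈ 0.50000)
k(g) = 5*g/2 (k(g) = (g*(1/2))*5 = (g/2)*5 = 5*g/2)
sqrt(34 - 38)*(k(22) + 86) = sqrt(34 - 38)*((5/2)*22 + 86) = sqrt(-4)*(55 + 86) = (2*I)*141 = 282*I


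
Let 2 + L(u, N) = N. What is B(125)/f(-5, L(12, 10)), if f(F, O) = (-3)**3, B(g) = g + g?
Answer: -250/27 ≈ -9.2593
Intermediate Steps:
L(u, N) = -2 + N
B(g) = 2*g
f(F, O) = -27
B(125)/f(-5, L(12, 10)) = (2*125)/(-27) = 250*(-1/27) = -250/27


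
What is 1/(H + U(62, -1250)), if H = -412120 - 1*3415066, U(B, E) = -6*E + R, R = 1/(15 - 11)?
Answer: -4/15278743 ≈ -2.6180e-7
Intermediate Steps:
R = 1/4 ≈ 0.25000
U(B, E) = 1/4 - 6*E (U(B, E) = -6*E + 1/4 = 1/4 - 6*E)
H = -3827186 (H = -412120 - 3415066 = -3827186)
1/(H + U(62, -1250)) = 1/(-3827186 + (1/4 - 6*(-1250))) = 1/(-3827186 + (1/4 + 7500)) = 1/(-3827186 + 30001/4) = 1/(-15278743/4) = -4/15278743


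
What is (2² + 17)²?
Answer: 441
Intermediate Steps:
(2² + 17)² = (4 + 17)² = 21² = 441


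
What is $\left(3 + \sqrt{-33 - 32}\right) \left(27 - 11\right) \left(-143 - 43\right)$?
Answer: $-8928 - 2976 i \sqrt{65} \approx -8928.0 - 23993.0 i$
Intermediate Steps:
$\left(3 + \sqrt{-33 - 32}\right) \left(27 - 11\right) \left(-143 - 43\right) = \left(3 + \sqrt{-65}\right) 16 \left(-186\right) = \left(3 + i \sqrt{65}\right) 16 \left(-186\right) = \left(48 + 16 i \sqrt{65}\right) \left(-186\right) = -8928 - 2976 i \sqrt{65}$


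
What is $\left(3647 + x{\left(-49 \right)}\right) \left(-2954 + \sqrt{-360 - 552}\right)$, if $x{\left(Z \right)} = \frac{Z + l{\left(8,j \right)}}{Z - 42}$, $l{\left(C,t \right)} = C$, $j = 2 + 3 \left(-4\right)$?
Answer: $- \frac{140069396}{13} + \frac{1327672 i \sqrt{57}}{91} \approx -1.0775 \cdot 10^{7} + 1.1015 \cdot 10^{5} i$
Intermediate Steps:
$j = -10$ ($j = 2 - 12 = -10$)
$x{\left(Z \right)} = \frac{8 + Z}{-42 + Z}$ ($x{\left(Z \right)} = \frac{Z + 8}{Z - 42} = \frac{8 + Z}{-42 + Z}$)
$\left(3647 + x{\left(-49 \right)}\right) \left(-2954 + \sqrt{-360 - 552}\right) = \left(3647 + \frac{8 - 49}{-42 - 49}\right) \left(-2954 + \sqrt{-360 - 552}\right) = \left(3647 + \frac{1}{-91} \left(-41\right)\right) \left(-2954 + \sqrt{-912}\right) = \left(3647 - - \frac{41}{91}\right) \left(-2954 + 4 i \sqrt{57}\right) = \left(3647 + \frac{41}{91}\right) \left(-2954 + 4 i \sqrt{57}\right) = \frac{331918 \left(-2954 + 4 i \sqrt{57}\right)}{91} = - \frac{140069396}{13} + \frac{1327672 i \sqrt{57}}{91}$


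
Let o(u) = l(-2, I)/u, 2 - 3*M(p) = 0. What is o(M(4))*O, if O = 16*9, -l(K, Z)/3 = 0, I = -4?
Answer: 0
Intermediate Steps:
l(K, Z) = 0 (l(K, Z) = -3*0 = 0)
M(p) = 2/3 (M(p) = 2/3 - 1/3*0 = 2/3 + 0 = 2/3)
o(u) = 0 (o(u) = 0/u = 0)
O = 144
o(M(4))*O = 0*144 = 0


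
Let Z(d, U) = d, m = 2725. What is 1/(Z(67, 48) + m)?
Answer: 1/2792 ≈ 0.00035817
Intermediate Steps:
1/(Z(67, 48) + m) = 1/(67 + 2725) = 1/2792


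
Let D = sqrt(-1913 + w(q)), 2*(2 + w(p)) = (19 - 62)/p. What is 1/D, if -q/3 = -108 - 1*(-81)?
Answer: -9*I*sqrt(620546)/310273 ≈ -0.02285*I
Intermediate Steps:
q = 81 (q = -3*(-108 - 1*(-81)) = -3*(-108 + 81) = -3*(-27) = 81)
w(p) = -2 - 43/(2*p) (w(p) = -2 + ((19 - 62)/p)/2 = -2 + (-43/p)/2 = -2 - 43/(2*p))
D = I*sqrt(620546)/18 (D = sqrt(-1913 + (-2 - 43/2/81)) = sqrt(-1913 + (-2 - 43/2*1/81)) = sqrt(-1913 + (-2 - 43/162)) = sqrt(-1913 - 367/162) = sqrt(-310273/162) = I*sqrt(620546)/18 ≈ 43.764*I)
1/D = 1/(I*sqrt(620546)/18) = -9*I*sqrt(620546)/310273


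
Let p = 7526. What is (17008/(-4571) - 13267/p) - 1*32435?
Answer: -1115996303175/34401346 ≈ -32440.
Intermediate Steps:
(17008/(-4571) - 13267/p) - 1*32435 = (17008/(-4571) - 13267/7526) - 1*32435 = (17008*(-1/4571) - 13267*1/7526) - 32435 = (-17008/4571 - 13267/7526) - 32435 = -188645665/34401346 - 32435 = -1115996303175/34401346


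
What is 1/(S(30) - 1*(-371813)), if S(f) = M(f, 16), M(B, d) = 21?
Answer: 1/371834 ≈ 2.6894e-6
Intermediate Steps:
S(f) = 21
1/(S(30) - 1*(-371813)) = 1/(21 - 1*(-371813)) = 1/(21 + 371813) = 1/371834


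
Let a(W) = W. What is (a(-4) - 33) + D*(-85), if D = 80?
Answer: -6837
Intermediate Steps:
(a(-4) - 33) + D*(-85) = (-4 - 33) + 80*(-85) = -37 - 6800 = -6837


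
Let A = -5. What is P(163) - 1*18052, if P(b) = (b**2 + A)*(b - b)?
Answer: -18052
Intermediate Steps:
P(b) = 0 (P(b) = (b**2 - 5)*(b - b) = (-5 + b**2)*0 = 0)
P(163) - 1*18052 = 0 - 1*18052 = 0 - 18052 = -18052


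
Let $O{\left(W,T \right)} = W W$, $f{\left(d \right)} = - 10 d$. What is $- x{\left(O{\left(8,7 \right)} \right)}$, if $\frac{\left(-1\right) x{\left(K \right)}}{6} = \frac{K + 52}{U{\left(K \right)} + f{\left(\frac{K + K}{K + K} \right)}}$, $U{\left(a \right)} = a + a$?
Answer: $\frac{348}{59} \approx 5.8983$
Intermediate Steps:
$O{\left(W,T \right)} = W^{2}$
$U{\left(a \right)} = 2 a$
$x{\left(K \right)} = - \frac{6 \left(52 + K\right)}{-10 + 2 K}$ ($x{\left(K \right)} = - 6 \frac{K + 52}{2 K - 10 \frac{K + K}{K + K}} = - 6 \frac{52 + K}{2 K - 10 \frac{2 K}{2 K}} = - 6 \frac{52 + K}{2 K - 10 \cdot 2 K \frac{1}{2 K}} = - 6 \frac{52 + K}{2 K - 10} = - 6 \frac{52 + K}{-10 + 2 K} = - \frac{6 \left(52 + K\right)}{-10 + 2 K}$)
$- x{\left(O{\left(8,7 \right)} \right)} = - \frac{3 \left(-52 - 8^{2}\right)}{-5 + 8^{2}} = - \frac{3 \left(-52 - 64\right)}{-5 + 64} = - \frac{3 \left(-52 - 64\right)}{59} = - \frac{3 \left(-116\right)}{59} = \left(-1\right) \left(- \frac{348}{59}\right) = \frac{348}{59}$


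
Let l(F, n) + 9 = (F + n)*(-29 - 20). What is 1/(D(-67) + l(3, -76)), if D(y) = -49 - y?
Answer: 1/3586 ≈ 0.00027886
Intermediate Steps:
l(F, n) = -9 - 49*F - 49*n (l(F, n) = -9 + (F + n)*(-29 - 20) = -9 + (F + n)*(-49) = -9 + (-49*F - 49*n) = -9 - 49*F - 49*n)
1/(D(-67) + l(3, -76)) = 1/((-49 - 1*(-67)) + (-9 - 49*3 - 49*(-76))) = 1/((-49 + 67) + (-9 - 147 + 3724)) = 1/(18 + 3568) = 1/3586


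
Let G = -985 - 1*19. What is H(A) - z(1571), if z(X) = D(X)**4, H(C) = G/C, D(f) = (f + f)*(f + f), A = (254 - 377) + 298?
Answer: -1662216137530224481181211693804/175 ≈ -9.4984e+27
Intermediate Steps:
A = 175 (A = -123 + 298 = 175)
G = -1004 (G = -985 - 19 = -1004)
D(f) = 4*f**2 (D(f) = (2*f)*(2*f) = 4*f**2)
H(C) = -1004/C
z(X) = 256*X**8 (z(X) = (4*X**2)**4 = 256*X**8)
H(A) - z(1571) = -1004/175 - 256*1571**8 = -1004*1/175 - 256*37103038784156796454937761 = -1004/175 - 1*9498377928744139892464066816 = -1004/175 - 9498377928744139892464066816 = -1662216137530224481181211693804/175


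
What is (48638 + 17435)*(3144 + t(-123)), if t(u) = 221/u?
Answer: 25536619843/123 ≈ 2.0761e+8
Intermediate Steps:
(48638 + 17435)*(3144 + t(-123)) = (48638 + 17435)*(3144 + 221/(-123)) = 66073*(3144 + 221*(-1/123)) = 66073*(3144 - 221/123) = 66073*(386491/123) = 25536619843/123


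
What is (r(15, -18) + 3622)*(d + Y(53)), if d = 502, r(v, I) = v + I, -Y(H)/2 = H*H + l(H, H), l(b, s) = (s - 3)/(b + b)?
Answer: -981465562/53 ≈ -1.8518e+7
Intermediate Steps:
l(b, s) = (-3 + s)/(2*b) (l(b, s) = (-3 + s)/((2*b)) = (-3 + s)*(1/(2*b)) = (-3 + s)/(2*b))
Y(H) = -2*H² - (-3 + H)/H (Y(H) = -2*(H*H + (-3 + H)/(2*H)) = -2*(H² + (-3 + H)/(2*H)) = -2*H² - (-3 + H)/H)
r(v, I) = I + v
(r(15, -18) + 3622)*(d + Y(53)) = ((-18 + 15) + 3622)*(502 + (3 - 1*53 - 2*53³)/53) = (-3 + 3622)*(502 + (3 - 53 - 2*148877)/53) = 3619*(502 + (3 - 53 - 297754)/53) = 3619*(502 + (1/53)*(-297804)) = 3619*(502 - 297804/53) = 3619*(-271198/53) = -981465562/53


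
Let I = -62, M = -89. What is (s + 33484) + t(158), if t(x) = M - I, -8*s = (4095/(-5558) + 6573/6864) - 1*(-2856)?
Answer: 240527172213/7266688 ≈ 33100.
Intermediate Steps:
s = -2594408203/7266688 (s = -((4095/(-5558) + 6573/6864) - 1*(-2856))/8 = -((4095*(-1/5558) + 6573*(1/6864)) + 2856)/8 = -((-585/794 + 2191/2288) + 2856)/8 = -(200587/908336 + 2856)/8 = -⅛*2594408203/908336 = -2594408203/7266688 ≈ -357.03)
t(x) = -27 (t(x) = -89 - 1*(-62) = -89 + 62 = -27)
(s + 33484) + t(158) = (-2594408203/7266688 + 33484) - 27 = 240723372789/7266688 - 27 = 240527172213/7266688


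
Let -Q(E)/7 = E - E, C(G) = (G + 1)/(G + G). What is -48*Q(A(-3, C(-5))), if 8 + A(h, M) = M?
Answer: 0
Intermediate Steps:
C(G) = (1 + G)/(2*G) (C(G) = (1 + G)/((2*G)) = (1 + G)*(1/(2*G)) = (1 + G)/(2*G))
A(h, M) = -8 + M
Q(E) = 0 (Q(E) = -7*(E - E) = -7*0 = 0)
-48*Q(A(-3, C(-5))) = -48*0 = 0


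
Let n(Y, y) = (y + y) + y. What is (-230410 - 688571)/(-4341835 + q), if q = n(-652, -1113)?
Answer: 918981/4345174 ≈ 0.21149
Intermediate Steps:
n(Y, y) = 3*y (n(Y, y) = 2*y + y = 3*y)
q = -3339 (q = 3*(-1113) = -3339)
(-230410 - 688571)/(-4341835 + q) = (-230410 - 688571)/(-4341835 - 3339) = -918981/(-4345174) = -918981*(-1/4345174) = 918981/4345174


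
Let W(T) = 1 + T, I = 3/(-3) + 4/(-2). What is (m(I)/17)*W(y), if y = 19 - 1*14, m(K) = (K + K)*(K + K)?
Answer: 216/17 ≈ 12.706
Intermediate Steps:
I = -3 (I = 3*(-⅓) + 4*(-½) = -1 - 2 = -3)
m(K) = 4*K² (m(K) = (2*K)*(2*K) = 4*K²)
y = 5 (y = 19 - 14 = 5)
(m(I)/17)*W(y) = ((4*(-3)²)/17)*(1 + 5) = ((4*9)*(1/17))*6 = (36*(1/17))*6 = (36/17)*6 = 216/17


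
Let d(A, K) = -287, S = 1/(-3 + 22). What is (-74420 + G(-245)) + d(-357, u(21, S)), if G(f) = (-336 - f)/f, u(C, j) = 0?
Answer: -2614732/35 ≈ -74707.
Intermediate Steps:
S = 1/19 ≈ 0.052632
G(f) = (-336 - f)/f
(-74420 + G(-245)) + d(-357, u(21, S)) = (-74420 + (-336 - 1*(-245))/(-245)) - 287 = (-74420 - (-336 + 245)/245) - 287 = (-74420 - 1/245*(-91)) - 287 = (-74420 + 13/35) - 287 = -2604687/35 - 287 = -2614732/35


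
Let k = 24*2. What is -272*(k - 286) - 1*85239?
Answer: -20503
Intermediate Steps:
k = 48
-272*(k - 286) - 1*85239 = -272*(48 - 286) - 1*85239 = -272*(-238) - 85239 = 64736 - 85239 = -20503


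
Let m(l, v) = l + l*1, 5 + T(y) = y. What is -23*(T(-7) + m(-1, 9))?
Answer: 322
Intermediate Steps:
T(y) = -5 + y
m(l, v) = 2*l (m(l, v) = l + l = 2*l)
-23*(T(-7) + m(-1, 9)) = -23*((-5 - 7) + 2*(-1)) = -23*(-12 - 2) = -23*(-14) = 322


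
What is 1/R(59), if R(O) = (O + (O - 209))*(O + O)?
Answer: -1/10738 ≈ -9.3127e-5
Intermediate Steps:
R(O) = 2*O*(-209 + 2*O) (R(O) = (O + (-209 + O))*(2*O) = (-209 + 2*O)*(2*O) = 2*O*(-209 + 2*O))
1/R(59) = 1/(2*59*(-209 + 2*59)) = 1/(2*59*(-209 + 118)) = 1/(2*59*(-91)) = 1/(-10738) = -1/10738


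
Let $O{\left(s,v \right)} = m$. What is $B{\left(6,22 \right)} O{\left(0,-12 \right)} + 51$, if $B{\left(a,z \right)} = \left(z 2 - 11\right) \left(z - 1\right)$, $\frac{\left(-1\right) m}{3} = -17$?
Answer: $35394$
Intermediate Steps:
$m = 51$ ($m = \left(-3\right) \left(-17\right) = 51$)
$O{\left(s,v \right)} = 51$
$B{\left(a,z \right)} = \left(-1 + z\right) \left(-11 + 2 z\right)$ ($B{\left(a,z \right)} = \left(2 z - 11\right) \left(-1 + z\right) = \left(-11 + 2 z\right) \left(-1 + z\right) = \left(-1 + z\right) \left(-11 + 2 z\right)$)
$B{\left(6,22 \right)} O{\left(0,-12 \right)} + 51 = \left(11 - 286 + 2 \cdot 22^{2}\right) 51 + 51 = \left(11 - 286 + 2 \cdot 484\right) 51 + 51 = \left(11 - 286 + 968\right) 51 + 51 = 693 \cdot 51 + 51 = 35343 + 51 = 35394$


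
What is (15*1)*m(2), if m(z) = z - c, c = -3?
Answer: 75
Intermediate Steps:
m(z) = 3 + z (m(z) = z - 1*(-3) = z + 3 = 3 + z)
(15*1)*m(2) = (15*1)*(3 + 2) = 15*5 = 75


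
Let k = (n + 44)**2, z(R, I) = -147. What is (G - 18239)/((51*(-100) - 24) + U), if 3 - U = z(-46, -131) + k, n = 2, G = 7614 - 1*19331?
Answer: 14978/3545 ≈ 4.2251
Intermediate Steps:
G = -11717 (G = 7614 - 19331 = -11717)
k = 2116 (k = (2 + 44)**2 = 46**2 = 2116)
U = -1966 (U = 3 - (-147 + 2116) = 3 - 1*1969 = 3 - 1969 = -1966)
(G - 18239)/((51*(-100) - 24) + U) = (-11717 - 18239)/((51*(-100) - 24) - 1966) = -29956/((-5100 - 24) - 1966) = -29956/(-5124 - 1966) = -29956/(-7090) = -29956*(-1/7090) = 14978/3545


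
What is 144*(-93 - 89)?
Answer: -26208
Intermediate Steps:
144*(-93 - 89) = 144*(-182) = -26208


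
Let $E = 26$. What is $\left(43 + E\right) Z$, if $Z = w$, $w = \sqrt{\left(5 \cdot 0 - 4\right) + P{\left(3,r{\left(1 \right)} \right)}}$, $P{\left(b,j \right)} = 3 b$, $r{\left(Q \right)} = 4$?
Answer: $69 \sqrt{5} \approx 154.29$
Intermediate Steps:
$w = \sqrt{5}$ ($w = \sqrt{\left(5 \cdot 0 - 4\right) + 3 \cdot 3} = \sqrt{\left(0 - 4\right) + 9} = \sqrt{-4 + 9} = \sqrt{5} \approx 2.2361$)
$Z = \sqrt{5} \approx 2.2361$
$\left(43 + E\right) Z = \left(43 + 26\right) \sqrt{5} = 69 \sqrt{5}$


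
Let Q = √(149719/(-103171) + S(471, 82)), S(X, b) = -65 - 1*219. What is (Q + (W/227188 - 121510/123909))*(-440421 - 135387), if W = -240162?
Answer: 211734372389984/180452807 - 575808*I*√3038415147393/103171 ≈ 1.1734e+6 - 9.7284e+6*I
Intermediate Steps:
S(X, b) = -284 (S(X, b) = -65 - 219 = -284)
Q = I*√3038415147393/103171 (Q = √(149719/(-103171) - 284) = √(149719*(-1/103171) - 284) = √(-149719/103171 - 284) = √(-29450283/103171) = I*√3038415147393/103171 ≈ 16.895*I)
(Q + (W/227188 - 121510/123909))*(-440421 - 135387) = (I*√3038415147393/103171 + (-240162/227188 - 121510/123909))*(-440421 - 135387) = (I*√3038415147393/103171 + (-240162*1/227188 - 121510*1/123909))*(-575808) = (I*√3038415147393/103171 + (-9237/8738 - 121510/123909))*(-575808) = (I*√3038415147393/103171 - 2206301813/1082716842)*(-575808) = (-2206301813/1082716842 + I*√3038415147393/103171)*(-575808) = 211734372389984/180452807 - 575808*I*√3038415147393/103171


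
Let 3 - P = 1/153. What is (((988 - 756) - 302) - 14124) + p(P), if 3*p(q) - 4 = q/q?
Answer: -42577/3 ≈ -14192.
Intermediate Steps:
P = 458/153 (P = 3 - 1/153 = 458/153 ≈ 2.9935)
p(q) = 5/3 (p(q) = 4/3 + (q/q)/3 = 4/3 + (⅓)*1 = 4/3 + ⅓ = 5/3)
(((988 - 756) - 302) - 14124) + p(P) = (((988 - 756) - 302) - 14124) + 5/3 = ((232 - 302) - 14124) + 5/3 = (-70 - 14124) + 5/3 = -14194 + 5/3 = -42577/3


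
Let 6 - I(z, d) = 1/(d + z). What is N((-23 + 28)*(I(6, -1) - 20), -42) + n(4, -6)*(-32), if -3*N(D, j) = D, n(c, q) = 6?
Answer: -505/3 ≈ -168.33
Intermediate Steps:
I(z, d) = 6 - 1/(d + z)
N(D, j) = -D/3
N((-23 + 28)*(I(6, -1) - 20), -42) + n(4, -6)*(-32) = -(-23 + 28)*((-1 + 6*(-1) + 6*6)/(-1 + 6) - 20)/3 + 6*(-32) = -5*((-1 - 6 + 36)/5 - 20)/3 - 192 = -5*((1/5)*29 - 20)/3 - 192 = -5*(29/5 - 20)/3 - 192 = -5*(-71)/(3*5) - 192 = -1/3*(-71) - 192 = 71/3 - 192 = -505/3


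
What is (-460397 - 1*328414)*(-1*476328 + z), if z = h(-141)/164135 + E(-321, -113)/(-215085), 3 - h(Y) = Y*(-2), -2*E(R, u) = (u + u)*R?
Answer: 884298690018876997884/2353531765 ≈ 3.7573e+11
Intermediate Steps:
E(R, u) = -R*u (E(R, u) = -(u + u)*R/2 = -2*u*R/2 = -R*u)
h(Y) = 3 + 2*Y (h(Y) = 3 - Y*(-2) = 3 - (-2)*Y = 3 + 2*Y)
z = 392910676/2353531765 (z = (3 + 2*(-141))/164135 - 1*(-321)*(-113)/(-215085) = (3 - 282)*(1/164135) - 36273*(-1/215085) = -279*1/164135 + 12091/71695 = -279/164135 + 12091/71695 = 392910676/2353531765 ≈ 0.16695)
(-460397 - 1*328414)*(-1*476328 + z) = (-460397 - 1*328414)*(-1*476328 + 392910676/2353531765) = (-460397 - 328414)*(-476328 + 392910676/2353531765) = -788811*(-1121052685648244/2353531765) = 884298690018876997884/2353531765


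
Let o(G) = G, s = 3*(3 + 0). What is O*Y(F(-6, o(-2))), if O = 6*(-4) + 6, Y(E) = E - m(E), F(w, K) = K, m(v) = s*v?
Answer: -288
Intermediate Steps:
s = 9 (s = 3*3 = 9)
m(v) = 9*v
Y(E) = -8*E (Y(E) = E - 9*E = -8*E)
O = -18 (O = -24 + 6 = -18)
O*Y(F(-6, o(-2))) = -(-144)*(-2) = -18*16 = -288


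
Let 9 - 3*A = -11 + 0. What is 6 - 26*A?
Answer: -502/3 ≈ -167.33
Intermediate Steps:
A = 20/3 (A = 3 - (-11 + 0)/3 = 3 - ⅓*(-11) = 3 + 11/3 = 20/3 ≈ 6.6667)
6 - 26*A = 6 - 26*20/3 = 6 - 520/3 = -502/3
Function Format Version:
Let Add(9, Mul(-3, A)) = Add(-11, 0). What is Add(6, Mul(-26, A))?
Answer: Rational(-502, 3) ≈ -167.33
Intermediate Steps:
A = Rational(20, 3) (A = Add(3, Mul(Rational(-1, 3), Add(-11, 0))) = Add(3, Mul(Rational(-1, 3), -11)) = Add(3, Rational(11, 3)) = Rational(20, 3) ≈ 6.6667)
Add(6, Mul(-26, A)) = Add(6, Mul(-26, Rational(20, 3))) = Add(6, Rational(-520, 3)) = Rational(-502, 3)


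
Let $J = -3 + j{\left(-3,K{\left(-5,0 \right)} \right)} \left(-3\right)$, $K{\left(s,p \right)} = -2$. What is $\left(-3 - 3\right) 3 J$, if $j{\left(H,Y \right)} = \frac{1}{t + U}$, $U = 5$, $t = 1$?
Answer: $63$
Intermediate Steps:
$j{\left(H,Y \right)} = \frac{1}{6}$ ($j{\left(H,Y \right)} = \frac{1}{1 + 5} = \frac{1}{6}$)
$J = - \frac{7}{2}$ ($J = -3 + \frac{1}{6} \left(-3\right) = -3 - \frac{1}{2} = - \frac{7}{2} \approx -3.5$)
$\left(-3 - 3\right) 3 J = \left(-3 - 3\right) 3 \left(- \frac{7}{2}\right) = \left(-6\right) 3 \left(- \frac{7}{2}\right) = \left(-18\right) \left(- \frac{7}{2}\right) = 63$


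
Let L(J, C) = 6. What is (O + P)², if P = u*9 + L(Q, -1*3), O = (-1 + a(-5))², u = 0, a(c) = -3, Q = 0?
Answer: 484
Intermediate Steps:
O = 16 (O = (-1 - 3)² = (-4)² = 16)
P = 6 (P = 0*9 + 6 = 0 + 6 = 6)
(O + P)² = (16 + 6)² = 22² = 484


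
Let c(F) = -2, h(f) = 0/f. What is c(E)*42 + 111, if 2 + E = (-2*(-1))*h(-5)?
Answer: 27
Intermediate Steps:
h(f) = 0
E = -2 (E = -2 - 2*(-1)*0 = -2 + 2*0 = -2 + 0 = -2)
c(E)*42 + 111 = -2*42 + 111 = -84 + 111 = 27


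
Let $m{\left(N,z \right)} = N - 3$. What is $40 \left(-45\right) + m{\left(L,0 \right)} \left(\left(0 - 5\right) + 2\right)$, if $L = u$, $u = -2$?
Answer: $-1785$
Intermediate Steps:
$L = -2$
$m{\left(N,z \right)} = -3 + N$ ($m{\left(N,z \right)} = N - 3 = -3 + N$)
$40 \left(-45\right) + m{\left(L,0 \right)} \left(\left(0 - 5\right) + 2\right) = 40 \left(-45\right) + \left(-3 - 2\right) \left(\left(0 - 5\right) + 2\right) = -1800 - 5 \left(-5 + 2\right) = -1800 - -15 = -1800 + 15 = -1785$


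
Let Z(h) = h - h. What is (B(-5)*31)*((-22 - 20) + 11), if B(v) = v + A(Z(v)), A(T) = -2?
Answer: 6727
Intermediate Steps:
Z(h) = 0
B(v) = -2 + v (B(v) = v - 2 = -2 + v)
(B(-5)*31)*((-22 - 20) + 11) = ((-2 - 5)*31)*((-22 - 20) + 11) = (-7*31)*(-42 + 11) = -217*(-31) = 6727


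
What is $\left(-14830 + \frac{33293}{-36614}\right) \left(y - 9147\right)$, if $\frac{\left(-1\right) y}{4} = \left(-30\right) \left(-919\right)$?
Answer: $\frac{64851119722851}{36614} \approx 1.7712 \cdot 10^{9}$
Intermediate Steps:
$y = -110280$ ($y = - 4 \left(\left(-30\right) \left(-919\right)\right) = \left(-4\right) 27570 = -110280$)
$\left(-14830 + \frac{33293}{-36614}\right) \left(y - 9147\right) = \left(-14830 + \frac{33293}{-36614}\right) \left(-110280 - 9147\right) = \left(-14830 + 33293 \left(- \frac{1}{36614}\right)\right) \left(-119427\right) = \left(-14830 - \frac{33293}{36614}\right) \left(-119427\right) = \left(- \frac{543018913}{36614}\right) \left(-119427\right) = \frac{64851119722851}{36614}$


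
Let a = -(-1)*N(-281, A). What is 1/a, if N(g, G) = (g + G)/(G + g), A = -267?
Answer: 1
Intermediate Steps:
N(g, G) = 1 (N(g, G) = (G + g)/(G + g) = 1)
a = 1 (a = -(-1) = -1*(-1) = 1)
1/a = 1/1 = 1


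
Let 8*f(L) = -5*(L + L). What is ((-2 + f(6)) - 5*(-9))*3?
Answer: 213/2 ≈ 106.50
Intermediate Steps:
f(L) = -5*L/4 (f(L) = (-5*(L + L))/8 = (-10*L)/8 = -5*L/4)
((-2 + f(6)) - 5*(-9))*3 = ((-2 - 5/4*6) - 5*(-9))*3 = ((-2 - 15/2) + 45)*3 = (-19/2 + 45)*3 = (71/2)*3 = 213/2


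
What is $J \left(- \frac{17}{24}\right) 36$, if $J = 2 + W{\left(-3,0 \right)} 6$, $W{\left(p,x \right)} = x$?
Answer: $-51$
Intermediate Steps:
$J = 2$ ($J = 2 + 0 \cdot 6 = 2 + 0 = 2$)
$J \left(- \frac{17}{24}\right) 36 = 2 \left(- \frac{17}{24}\right) 36 = \left(- \frac{17}{12}\right) 36 = -51$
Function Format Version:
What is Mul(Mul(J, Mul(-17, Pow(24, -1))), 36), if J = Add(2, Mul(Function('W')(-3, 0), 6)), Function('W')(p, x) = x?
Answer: -51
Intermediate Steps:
J = 2 (J = Add(2, Mul(0, 6)) = Add(2, 0) = 2)
Mul(Mul(J, Mul(-17, Pow(24, -1))), 36) = Mul(Mul(2, Mul(-17, Pow(24, -1))), 36) = Mul(Mul(2, Mul(-17, Rational(1, 24))), 36) = Mul(Mul(2, Rational(-17, 24)), 36) = Mul(Rational(-17, 12), 36) = -51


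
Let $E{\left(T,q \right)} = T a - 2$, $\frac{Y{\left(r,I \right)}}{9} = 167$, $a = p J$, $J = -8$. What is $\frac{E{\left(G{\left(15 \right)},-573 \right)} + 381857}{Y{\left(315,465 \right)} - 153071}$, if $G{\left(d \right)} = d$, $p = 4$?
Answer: $- \frac{381375}{151568} \approx -2.5162$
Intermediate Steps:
$a = -32$ ($a = 4 \left(-8\right) = -32$)
$Y{\left(r,I \right)} = 1503$ ($Y{\left(r,I \right)} = 9 \cdot 167 = 1503$)
$E{\left(T,q \right)} = -2 - 32 T$ ($E{\left(T,q \right)} = T \left(-32\right) - 2 = - 32 T - 2 = -2 - 32 T$)
$\frac{E{\left(G{\left(15 \right)},-573 \right)} + 381857}{Y{\left(315,465 \right)} - 153071} = \frac{\left(-2 - 480\right) + 381857}{1503 - 153071} = \frac{\left(-2 - 480\right) + 381857}{-151568} = \left(-482 + 381857\right) \left(- \frac{1}{151568}\right) = 381375 \left(- \frac{1}{151568}\right) = - \frac{381375}{151568}$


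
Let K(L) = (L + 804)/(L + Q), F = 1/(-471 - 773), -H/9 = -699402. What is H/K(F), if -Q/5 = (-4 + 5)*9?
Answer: -32034455478/90925 ≈ -3.5232e+5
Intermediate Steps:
H = 6294618 (H = -9*(-699402) = 6294618)
F = -1/1244 (F = 1/(-1244) = -1/1244 ≈ -0.00080386)
Q = -45 (Q = -5*(-4 + 5)*9 = -5*9 = -45)
K(L) = (804 + L)/(-45 + L) (K(L) = (L + 804)/(L - 45) = (804 + L)/(-45 + L))
H/K(F) = 6294618/(((804 - 1/1244)/(-45 - 1/1244))) = 6294618/(((1000175/1244)/(-55981/1244))) = 6294618/((-1244/55981*1000175/1244)) = 6294618/(-1000175/55981) = 6294618*(-55981/1000175) = -32034455478/90925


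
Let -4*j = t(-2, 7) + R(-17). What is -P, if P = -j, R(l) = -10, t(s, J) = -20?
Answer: 15/2 ≈ 7.5000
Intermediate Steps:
j = 15/2 (j = -(-20 - 10)/4 = -1/4*(-30) = 15/2 ≈ 7.5000)
P = -15/2 (P = -1*15/2 = -15/2 ≈ -7.5000)
-P = -1*(-15/2) = 15/2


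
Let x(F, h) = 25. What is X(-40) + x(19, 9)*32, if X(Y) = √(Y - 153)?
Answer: 800 + I*√193 ≈ 800.0 + 13.892*I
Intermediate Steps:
X(Y) = √(-153 + Y)
X(-40) + x(19, 9)*32 = √(-153 - 40) + 25*32 = √(-193) + 800 = I*√193 + 800 = 800 + I*√193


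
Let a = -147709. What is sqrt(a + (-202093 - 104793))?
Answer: I*sqrt(454595) ≈ 674.24*I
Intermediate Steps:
sqrt(a + (-202093 - 104793)) = sqrt(-147709 + (-202093 - 104793)) = sqrt(-147709 - 306886) = sqrt(-454595) = I*sqrt(454595)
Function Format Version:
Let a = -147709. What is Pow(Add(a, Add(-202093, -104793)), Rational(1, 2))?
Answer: Mul(I, Pow(454595, Rational(1, 2))) ≈ Mul(674.24, I)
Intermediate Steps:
Pow(Add(a, Add(-202093, -104793)), Rational(1, 2)) = Pow(Add(-147709, Add(-202093, -104793)), Rational(1, 2)) = Pow(Add(-147709, -306886), Rational(1, 2)) = Pow(-454595, Rational(1, 2)) = Mul(I, Pow(454595, Rational(1, 2)))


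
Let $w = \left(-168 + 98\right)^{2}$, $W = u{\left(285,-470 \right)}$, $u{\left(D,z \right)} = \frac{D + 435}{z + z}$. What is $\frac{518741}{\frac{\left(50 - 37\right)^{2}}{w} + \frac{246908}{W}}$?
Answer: $- \frac{22876478100}{14215726579} \approx -1.6092$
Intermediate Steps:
$u{\left(D,z \right)} = \frac{435 + D}{2 z}$
$W = - \frac{36}{47}$ ($W = \frac{435 + 285}{2 \left(-470\right)} = \frac{1}{2} \left(- \frac{1}{470}\right) 720 = - \frac{36}{47} \approx -0.76596$)
$w = 4900$ ($w = \left(-70\right)^{2} = 4900$)
$\frac{518741}{\frac{\left(50 - 37\right)^{2}}{w} + \frac{246908}{W}} = \frac{518741}{\frac{\left(50 - 37\right)^{2}}{4900} + \frac{246908}{- \frac{36}{47}}} = \frac{518741}{13^{2} \cdot \frac{1}{4900} + 246908 \left(- \frac{47}{36}\right)} = \frac{518741}{169 \cdot \frac{1}{4900} - \frac{2901169}{9}} = \frac{518741}{\frac{169}{4900} - \frac{2901169}{9}} = \frac{518741}{- \frac{14215726579}{44100}} = 518741 \left(- \frac{44100}{14215726579}\right) = - \frac{22876478100}{14215726579}$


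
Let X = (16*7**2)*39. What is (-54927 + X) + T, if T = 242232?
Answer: 217881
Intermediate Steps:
X = 30576 (X = (16*49)*39 = 784*39 = 30576)
(-54927 + X) + T = (-54927 + 30576) + 242232 = -24351 + 242232 = 217881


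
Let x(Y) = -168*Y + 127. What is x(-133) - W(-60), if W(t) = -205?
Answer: 22676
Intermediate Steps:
x(Y) = 127 - 168*Y
x(-133) - W(-60) = (127 - 168*(-133)) - 1*(-205) = (127 + 22344) + 205 = 22471 + 205 = 22676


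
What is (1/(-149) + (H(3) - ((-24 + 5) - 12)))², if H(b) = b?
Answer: 25654225/22201 ≈ 1155.5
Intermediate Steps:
(1/(-149) + (H(3) - ((-24 + 5) - 12)))² = (1/(-149) + (3 - ((-24 + 5) - 12)))² = (-1/149 + (3 - (-19 - 12)))² = (-1/149 + (3 - 1*(-31)))² = (-1/149 + (3 + 31))² = (-1/149 + 34)² = (5065/149)² = 25654225/22201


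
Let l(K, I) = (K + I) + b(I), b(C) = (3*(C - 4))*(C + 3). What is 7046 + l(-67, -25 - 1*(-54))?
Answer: 9408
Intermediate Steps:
b(C) = (-12 + 3*C)*(3 + C) (b(C) = (3*(-4 + C))*(3 + C) = (-12 + 3*C)*(3 + C))
l(K, I) = -36 + K - 2*I + 3*I² (l(K, I) = (K + I) + (-36 - 3*I + 3*I²) = (I + K) + (-36 - 3*I + 3*I²) = -36 + K - 2*I + 3*I²)
7046 + l(-67, -25 - 1*(-54)) = 7046 + (-36 - 67 - 2*(-25 - 1*(-54)) + 3*(-25 - 1*(-54))²) = 7046 + (-36 - 67 - 2*(-25 + 54) + 3*(-25 + 54)²) = 7046 + (-36 - 67 - 2*29 + 3*29²) = 7046 + (-36 - 67 - 58 + 3*841) = 7046 + (-36 - 67 - 58 + 2523) = 7046 + 2362 = 9408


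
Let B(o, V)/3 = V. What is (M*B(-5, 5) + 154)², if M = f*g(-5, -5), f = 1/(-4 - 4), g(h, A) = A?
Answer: 1708249/64 ≈ 26691.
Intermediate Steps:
f = -⅛ (f = 1/(-8) = -⅛ ≈ -0.12500)
B(o, V) = 3*V
M = 5/8 (M = -⅛*(-5) = 5/8 ≈ 0.62500)
(M*B(-5, 5) + 154)² = (5*(3*5)/8 + 154)² = ((5/8)*15 + 154)² = (75/8 + 154)² = (1307/8)² = 1708249/64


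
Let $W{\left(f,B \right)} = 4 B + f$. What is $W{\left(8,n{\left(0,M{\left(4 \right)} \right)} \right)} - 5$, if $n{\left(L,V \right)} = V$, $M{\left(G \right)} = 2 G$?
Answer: $35$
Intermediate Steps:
$W{\left(f,B \right)} = f + 4 B$
$W{\left(8,n{\left(0,M{\left(4 \right)} \right)} \right)} - 5 = \left(8 + 4 \cdot 2 \cdot 4\right) - 5 = \left(8 + 4 \cdot 8\right) - 5 = \left(8 + 32\right) - 5 = 40 - 5 = 35$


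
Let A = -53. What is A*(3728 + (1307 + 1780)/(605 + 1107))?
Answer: -338427419/1712 ≈ -1.9768e+5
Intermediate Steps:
A*(3728 + (1307 + 1780)/(605 + 1107)) = -53*(3728 + (1307 + 1780)/(605 + 1107)) = -53*(3728 + 3087/1712) = -53*6385423/1712 = -338427419/1712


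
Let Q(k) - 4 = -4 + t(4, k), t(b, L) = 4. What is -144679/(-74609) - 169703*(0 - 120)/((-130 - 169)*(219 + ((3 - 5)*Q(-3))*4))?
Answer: -1511275098313/4171613017 ≈ -362.28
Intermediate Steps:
Q(k) = 4 (Q(k) = 4 + (-4 + 4) = 4 + 0 = 4)
-144679/(-74609) - 169703*(0 - 120)/((-130 - 169)*(219 + ((3 - 5)*Q(-3))*4)) = -144679/(-74609) - 169703*(0 - 120)/((-130 - 169)*(219 + ((3 - 5)*4)*4)) = -144679*(-1/74609) - 169703*120/(299*(219 - 2*4*4)) = 144679/74609 - 169703*120/(299*(219 - 8*4)) = 144679/74609 - 169703*120/(299*(219 - 32)) = 144679/74609 - 169703/(187*(299/120)) = 144679/74609 - 169703/55913/120 = 144679/74609 - 169703*120/55913 = 144679/74609 - 20364360/55913 = -1511275098313/4171613017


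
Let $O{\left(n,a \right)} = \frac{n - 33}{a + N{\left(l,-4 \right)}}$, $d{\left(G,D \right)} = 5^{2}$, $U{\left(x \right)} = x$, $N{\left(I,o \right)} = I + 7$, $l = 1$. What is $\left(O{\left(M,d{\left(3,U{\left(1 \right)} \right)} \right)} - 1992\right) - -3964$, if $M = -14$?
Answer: $\frac{65029}{33} \approx 1970.6$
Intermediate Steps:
$N{\left(I,o \right)} = 7 + I$
$d{\left(G,D \right)} = 25$
$O{\left(n,a \right)} = \frac{-33 + n}{8 + a}$ ($O{\left(n,a \right)} = \frac{n - 33}{a + \left(7 + 1\right)} = \frac{-33 + n}{a + 8} = \frac{-33 + n}{8 + a}$)
$\left(O{\left(M,d{\left(3,U{\left(1 \right)} \right)} \right)} - 1992\right) - -3964 = \left(\frac{-33 - 14}{8 + 25} - 1992\right) - -3964 = \left(\frac{1}{33} \left(-47\right) - 1992\right) + 3964 = \left(- \frac{47}{33} - 1992\right) + 3964 = - \frac{65783}{33} + 3964 = \frac{65029}{33}$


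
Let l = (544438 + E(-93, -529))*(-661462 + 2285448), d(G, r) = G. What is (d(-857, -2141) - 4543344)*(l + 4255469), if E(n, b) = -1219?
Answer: -4008822807340819003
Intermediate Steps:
l = 882180050934 (l = (544438 - 1219)*(-661462 + 2285448) = 543219*1623986 = 882180050934)
(d(-857, -2141) - 4543344)*(l + 4255469) = (-857 - 4543344)*(882180050934 + 4255469) = -4544201*882184306403 = -4008822807340819003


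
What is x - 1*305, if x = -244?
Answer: -549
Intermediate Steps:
x - 1*305 = -244 - 1*305 = -244 - 305 = -549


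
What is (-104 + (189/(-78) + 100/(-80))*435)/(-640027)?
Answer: 88493/33281404 ≈ 0.0026589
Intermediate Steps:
(-104 + (189/(-78) + 100/(-80))*435)/(-640027) = (-104 + (189*(-1/78) + 100*(-1/80))*435)*(-1/640027) = (-104 + (-63/26 - 5/4)*435)*(-1/640027) = (-104 - 191/52*435)*(-1/640027) = (-104 - 83085/52)*(-1/640027) = -88493/52*(-1/640027) = 88493/33281404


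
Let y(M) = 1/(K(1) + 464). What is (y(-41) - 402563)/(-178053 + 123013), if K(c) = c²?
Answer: 93595897/12796800 ≈ 7.3140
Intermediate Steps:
y(M) = 1/465 (y(M) = 1/(1² + 464) = 1/(1 + 464) = 1/465)
(y(-41) - 402563)/(-178053 + 123013) = (1/465 - 402563)/(-178053 + 123013) = -187191794/465/(-55040) = -187191794/465*(-1/55040) = 93595897/12796800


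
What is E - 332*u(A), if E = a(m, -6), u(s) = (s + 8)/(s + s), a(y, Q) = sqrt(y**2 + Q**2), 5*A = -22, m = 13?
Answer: 1494/11 + sqrt(205) ≈ 150.14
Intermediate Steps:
A = -22/5 (A = (1/5)*(-22) = -22/5 ≈ -4.4000)
a(y, Q) = sqrt(Q**2 + y**2)
u(s) = (8 + s)/(2*s) (u(s) = (8 + s)/((2*s)) = (8 + s)*(1/(2*s)) = (8 + s)/(2*s))
E = sqrt(205) (E = sqrt((-6)**2 + 13**2) = sqrt(36 + 169) = sqrt(205) ≈ 14.318)
E - 332*u(A) = sqrt(205) - 166*(8 - 22/5)/(-22/5) = sqrt(205) - 166*(-5)*18/(22*5) = sqrt(205) - 332*(-9/22) = sqrt(205) + 1494/11 = 1494/11 + sqrt(205)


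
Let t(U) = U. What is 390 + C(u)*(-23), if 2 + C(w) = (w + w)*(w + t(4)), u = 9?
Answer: -4946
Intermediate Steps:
C(w) = -2 + 2*w*(4 + w) (C(w) = -2 + (w + w)*(w + 4) = -2 + (2*w)*(4 + w) = -2 + 2*w*(4 + w))
390 + C(u)*(-23) = 390 + (-2 + 2*9² + 8*9)*(-23) = 390 + (-2 + 2*81 + 72)*(-23) = 390 + (-2 + 162 + 72)*(-23) = 390 + 232*(-23) = 390 - 5336 = -4946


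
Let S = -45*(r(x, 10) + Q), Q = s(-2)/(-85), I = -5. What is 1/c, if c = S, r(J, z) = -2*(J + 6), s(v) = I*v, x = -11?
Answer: -17/7560 ≈ -0.0022487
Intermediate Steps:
s(v) = -5*v
r(J, z) = -12 - 2*J (r(J, z) = -2*(6 + J) = -12 - 2*J)
Q = -2/17 (Q = -5*(-2)/(-85) = 10*(-1/85) = -2/17 ≈ -0.11765)
S = -7560/17 (S = -45*((-12 - 2*(-11)) - 2/17) = -45*((-12 + 22) - 2/17) = -45*(10 - 2/17) = -45*168/17 = -7560/17 ≈ -444.71)
c = -7560/17 ≈ -444.71
1/c = 1/(-7560/17) = -17/7560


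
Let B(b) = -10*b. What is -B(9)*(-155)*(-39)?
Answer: 544050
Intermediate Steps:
-B(9)*(-155)*(-39) = --10*9*(-155)*(-39) = -(-90*(-155))*(-39) = -13950*(-39) = -1*(-544050) = 544050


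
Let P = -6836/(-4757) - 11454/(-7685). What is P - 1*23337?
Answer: -853036406327/36557545 ≈ -23334.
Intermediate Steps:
P = 107021338/36557545 (P = -6836*(-1/4757) - 11454*(-1/7685) = 6836/4757 + 11454/7685 = 107021338/36557545 ≈ 2.9275)
P - 1*23337 = 107021338/36557545 - 1*23337 = 107021338/36557545 - 23337 = -853036406327/36557545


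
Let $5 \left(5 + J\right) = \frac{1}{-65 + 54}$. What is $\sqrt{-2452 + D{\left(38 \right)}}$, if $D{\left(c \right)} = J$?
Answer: $\frac{4 i \sqrt{464530}}{55} \approx 49.568 i$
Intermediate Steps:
$J = - \frac{276}{55}$ ($J = -5 + \frac{1}{5 \left(-65 + 54\right)} = -5 + \frac{1}{5 \left(-11\right)} = -5 + \frac{1}{5} \left(- \frac{1}{11}\right) = -5 - \frac{1}{55} = - \frac{276}{55} \approx -5.0182$)
$D{\left(c \right)} = - \frac{276}{55}$
$\sqrt{-2452 + D{\left(38 \right)}} = \sqrt{-2452 - \frac{276}{55}} = \sqrt{- \frac{135136}{55}} = \frac{4 i \sqrt{464530}}{55}$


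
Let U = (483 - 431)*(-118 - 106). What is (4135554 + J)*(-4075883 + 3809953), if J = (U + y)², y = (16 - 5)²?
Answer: -36434346768190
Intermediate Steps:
U = -11648 (U = 52*(-224) = -11648)
y = 121 (y = 11² = 121)
J = 132871729 (J = (-11648 + 121)² = (-11527)² = 132871729)
(4135554 + J)*(-4075883 + 3809953) = (4135554 + 132871729)*(-4075883 + 3809953) = 137007283*(-265930) = -36434346768190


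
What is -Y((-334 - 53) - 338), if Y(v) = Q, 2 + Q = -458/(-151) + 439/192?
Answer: -96241/28992 ≈ -3.3196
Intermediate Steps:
Q = 96241/28992 (Q = -2 + (-458/(-151) + 439/192) = -2 + (-458*(-1/151) + 439*(1/192)) = -2 + (458/151 + 439/192) = -2 + 154225/28992 = 96241/28992 ≈ 3.3196)
Y(v) = 96241/28992
-Y((-334 - 53) - 338) = -1*96241/28992 = -96241/28992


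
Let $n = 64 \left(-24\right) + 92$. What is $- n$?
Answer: $1444$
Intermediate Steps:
$n = -1444$ ($n = -1536 + 92 = -1444$)
$- n = \left(-1\right) \left(-1444\right) = 1444$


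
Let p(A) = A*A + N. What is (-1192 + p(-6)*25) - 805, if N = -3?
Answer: -1172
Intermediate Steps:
p(A) = -3 + A² (p(A) = A*A - 3 = A² - 3 = -3 + A²)
(-1192 + p(-6)*25) - 805 = (-1192 + (-3 + (-6)²)*25) - 805 = (-1192 + (-3 + 36)*25) - 805 = (-1192 + 33*25) - 805 = (-1192 + 825) - 805 = -367 - 805 = -1172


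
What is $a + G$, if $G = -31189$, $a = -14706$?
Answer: $-45895$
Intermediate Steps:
$a + G = -14706 - 31189 = -45895$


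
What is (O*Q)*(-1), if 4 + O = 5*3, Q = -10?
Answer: 110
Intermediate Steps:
O = 11 (O = -4 + 5*3 = -4 + 15 = 11)
(O*Q)*(-1) = (11*(-10))*(-1) = -110*(-1) = 110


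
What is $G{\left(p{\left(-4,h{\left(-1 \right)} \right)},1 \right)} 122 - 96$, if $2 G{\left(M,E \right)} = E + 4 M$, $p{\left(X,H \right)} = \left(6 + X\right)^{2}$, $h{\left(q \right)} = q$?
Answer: $941$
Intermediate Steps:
$G{\left(M,E \right)} = \frac{E}{2} + 2 M$ ($G{\left(M,E \right)} = \frac{E + 4 M}{2} = \frac{E}{2} + 2 M$)
$G{\left(p{\left(-4,h{\left(-1 \right)} \right)},1 \right)} 122 - 96 = \left(\frac{1}{2} \cdot 1 + 2 \left(6 - 4\right)^{2}\right) 122 - 96 = \left(\frac{1}{2} + 2 \cdot 2^{2}\right) 122 - 96 = \left(\frac{1}{2} + 2 \cdot 4\right) 122 - 96 = \left(\frac{1}{2} + 8\right) 122 - 96 = \frac{17}{2} \cdot 122 - 96 = 1037 - 96 = 941$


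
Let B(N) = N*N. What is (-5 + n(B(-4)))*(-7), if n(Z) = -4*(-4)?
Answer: -77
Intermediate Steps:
B(N) = N²
n(Z) = 16
(-5 + n(B(-4)))*(-7) = (-5 + 16)*(-7) = 11*(-7) = -77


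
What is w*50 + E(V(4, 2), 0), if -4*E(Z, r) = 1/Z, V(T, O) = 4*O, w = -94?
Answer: -150401/32 ≈ -4700.0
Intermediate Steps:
E(Z, r) = -1/(4*Z)
w*50 + E(V(4, 2), 0) = -94*50 - 1/(4*(4*2)) = -4700 - 1/4/8 = -4700 - 1/4*1/8 = -4700 - 1/32 = -150401/32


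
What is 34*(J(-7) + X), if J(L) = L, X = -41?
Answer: -1632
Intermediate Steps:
34*(J(-7) + X) = 34*(-7 - 41) = 34*(-48) = -1632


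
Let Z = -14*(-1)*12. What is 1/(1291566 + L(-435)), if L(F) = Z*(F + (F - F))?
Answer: 1/1218486 ≈ 8.2069e-7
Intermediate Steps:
Z = 168 (Z = 14*12 = 168)
L(F) = 168*F (L(F) = 168*(F + (F - F)) = 168*(F + 0) = 168*F)
1/(1291566 + L(-435)) = 1/(1291566 + 168*(-435)) = 1/(1291566 - 73080) = 1/1218486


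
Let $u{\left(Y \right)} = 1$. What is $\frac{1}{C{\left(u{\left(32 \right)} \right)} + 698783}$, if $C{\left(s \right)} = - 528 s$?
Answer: $\frac{1}{698255} \approx 1.4321 \cdot 10^{-6}$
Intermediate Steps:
$\frac{1}{C{\left(u{\left(32 \right)} \right)} + 698783} = \frac{1}{\left(-528\right) 1 + 698783} = \frac{1}{-528 + 698783} = \frac{1}{698255}$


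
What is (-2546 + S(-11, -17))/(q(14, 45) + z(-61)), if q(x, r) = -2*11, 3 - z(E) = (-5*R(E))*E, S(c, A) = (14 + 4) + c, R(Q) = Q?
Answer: -2539/18586 ≈ -0.13661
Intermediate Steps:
S(c, A) = 18 + c
z(E) = 3 + 5*E² (z(E) = 3 - (-5*E)*E = 3 - (-5)*E² = 3 + 5*E²)
q(x, r) = -22
(-2546 + S(-11, -17))/(q(14, 45) + z(-61)) = (-2546 + (18 - 11))/(-22 + (3 + 5*(-61)²)) = (-2546 + 7)/(-22 + (3 + 5*3721)) = -2539/(-22 + (3 + 18605)) = -2539/(-22 + 18608) = -2539/18586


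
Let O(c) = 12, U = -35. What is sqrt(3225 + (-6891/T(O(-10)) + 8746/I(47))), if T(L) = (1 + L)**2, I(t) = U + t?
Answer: sqrt(23807046)/78 ≈ 62.554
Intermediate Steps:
I(t) = -35 + t
sqrt(3225 + (-6891/T(O(-10)) + 8746/I(47))) = sqrt(3225 + (-6891/(1 + 12)**2 + 8746/(-35 + 47))) = sqrt(3225 + (-6891/(13**2) + 8746/12)) = sqrt(3225 + (-6891/169 + 8746*(1/12))) = sqrt(3225 + (-6891*1/169 + 4373/6)) = sqrt(3225 + (-6891/169 + 4373/6)) = sqrt(3225 + 697691/1014) = sqrt(3967841/1014) = sqrt(23807046)/78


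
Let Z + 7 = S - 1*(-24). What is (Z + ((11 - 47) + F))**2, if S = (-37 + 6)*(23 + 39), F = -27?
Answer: 3873024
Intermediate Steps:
S = -1922 (S = -31*62 = -1922)
Z = -1905 (Z = -7 + (-1922 - 1*(-24)) = -7 + (-1922 + 24) = -7 - 1898 = -1905)
(Z + ((11 - 47) + F))**2 = (-1905 + ((11 - 47) - 27))**2 = (-1905 + (-36 - 27))**2 = (-1905 - 63)**2 = (-1968)**2 = 3873024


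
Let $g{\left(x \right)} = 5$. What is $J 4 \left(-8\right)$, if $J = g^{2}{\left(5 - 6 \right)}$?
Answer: $-800$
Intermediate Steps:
$J = 25$ ($J = 5^{2} = 25$)
$J 4 \left(-8\right) = 25 \cdot 4 \left(-8\right) = 25 \left(-32\right) = -800$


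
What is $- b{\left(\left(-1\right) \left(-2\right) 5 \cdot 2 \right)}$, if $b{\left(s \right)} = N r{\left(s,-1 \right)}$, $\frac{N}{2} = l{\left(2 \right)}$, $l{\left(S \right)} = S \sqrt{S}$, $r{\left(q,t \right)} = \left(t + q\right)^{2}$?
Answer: $- 1444 \sqrt{2} \approx -2042.1$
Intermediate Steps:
$r{\left(q,t \right)} = \left(q + t\right)^{2}$
$l{\left(S \right)} = S^{\frac{3}{2}}$
$N = 4 \sqrt{2}$ ($N = 2 \cdot 2^{\frac{3}{2}} = 2 \cdot 2 \sqrt{2} = 4 \sqrt{2} \approx 5.6569$)
$b{\left(s \right)} = 4 \sqrt{2} \left(-1 + s\right)^{2}$ ($b{\left(s \right)} = 4 \sqrt{2} \left(s - 1\right)^{2} = 4 \sqrt{2} \left(-1 + s\right)^{2}$)
$- b{\left(\left(-1\right) \left(-2\right) 5 \cdot 2 \right)} = - 4 \sqrt{2} \left(-1 + \left(-1\right) \left(-2\right) 5 \cdot 2\right)^{2} = - 4 \sqrt{2} \left(-1 + 2 \cdot 5 \cdot 2\right)^{2} = - 4 \sqrt{2} \left(-1 + 10 \cdot 2\right)^{2} = - 4 \sqrt{2} \left(-1 + 20\right)^{2} = - 4 \sqrt{2} \cdot 19^{2} = - 4 \sqrt{2} \cdot 361 = - 1444 \sqrt{2}$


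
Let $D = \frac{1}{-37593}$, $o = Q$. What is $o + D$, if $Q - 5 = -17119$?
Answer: $- \frac{643366603}{37593} \approx -17114.0$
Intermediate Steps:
$Q = -17114$ ($Q = 5 - 17119 = -17114$)
$o = -17114$
$D = - \frac{1}{37593} \approx -2.6601 \cdot 10^{-5}$
$o + D = -17114 - \frac{1}{37593} = - \frac{643366603}{37593}$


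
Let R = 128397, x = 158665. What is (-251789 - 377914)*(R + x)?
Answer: -180763802586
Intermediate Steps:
(-251789 - 377914)*(R + x) = (-251789 - 377914)*(128397 + 158665) = -629703*287062 = -180763802586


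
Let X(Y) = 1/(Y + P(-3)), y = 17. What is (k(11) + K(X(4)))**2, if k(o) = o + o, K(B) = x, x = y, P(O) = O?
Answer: 1521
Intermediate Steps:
X(Y) = 1/(-3 + Y) (X(Y) = 1/(Y - 3) = 1/(-3 + Y))
x = 17
K(B) = 17
k(o) = 2*o
(k(11) + K(X(4)))**2 = (2*11 + 17)**2 = (22 + 17)**2 = 39**2 = 1521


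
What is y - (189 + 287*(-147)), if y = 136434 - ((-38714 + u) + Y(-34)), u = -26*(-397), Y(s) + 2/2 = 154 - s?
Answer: 206639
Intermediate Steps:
Y(s) = 153 - s (Y(s) = -1 + (154 - s) = 153 - s)
u = 10322
y = 164639 (y = 136434 - ((-38714 + 10322) + (153 - 1*(-34))) = 136434 - (-28392 + (153 + 34)) = 136434 - (-28392 + 187) = 136434 - 1*(-28205) = 136434 + 28205 = 164639)
y - (189 + 287*(-147)) = 164639 - (189 + 287*(-147)) = 164639 - (189 - 42189) = 164639 - 1*(-42000) = 164639 + 42000 = 206639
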